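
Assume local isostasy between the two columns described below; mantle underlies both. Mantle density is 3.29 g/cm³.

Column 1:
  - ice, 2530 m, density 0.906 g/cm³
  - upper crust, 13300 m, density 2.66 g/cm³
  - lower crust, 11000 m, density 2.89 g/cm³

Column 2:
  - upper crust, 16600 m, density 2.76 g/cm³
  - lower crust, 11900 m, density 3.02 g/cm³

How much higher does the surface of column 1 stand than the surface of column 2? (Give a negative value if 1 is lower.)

For any compensation level in the mantle, the mantle terms cancel and isostasy reduces to e = (Σt_1 − Σt_2) − (Σ(ρt)_1 − Σ(ρt)_2) / ρ_m.
Σt_1 = 26830 m; Σt_2 = 28500 m; Σ(ρt)_1 = 69460.18; Σ(ρt)_2 = 81754 (in m·g/cm³).
e = (26830 − 28500) − (69460.18 − 81754) / 3.29 = 2070 m.

2070 m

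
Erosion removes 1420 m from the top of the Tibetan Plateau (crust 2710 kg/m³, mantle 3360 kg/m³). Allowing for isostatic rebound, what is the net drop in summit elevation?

Rebound u = e ρ_c/ρ_m = 1420 m × 2710/3360 = 1145 m.
Net surface drop = e − u = 1420 m − 1145 m = e (ρ_m − ρ_c)/ρ_m = 275 m.

275 m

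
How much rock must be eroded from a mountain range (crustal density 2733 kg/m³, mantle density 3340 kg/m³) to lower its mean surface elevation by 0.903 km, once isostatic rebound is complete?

4.97 km

Net drop Δ = e − u = e − e ρ_c/ρ_m = e (ρ_m − ρ_c)/ρ_m.
e = Δ ρ_m/(ρ_m − ρ_c) = 0.903 km × 3340/607 = 4.97 km.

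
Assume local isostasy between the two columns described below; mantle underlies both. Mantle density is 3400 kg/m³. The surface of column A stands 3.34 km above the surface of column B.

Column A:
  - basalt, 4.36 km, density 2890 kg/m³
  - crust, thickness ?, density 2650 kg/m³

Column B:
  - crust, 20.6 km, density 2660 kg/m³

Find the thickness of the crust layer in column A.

32.5 km

Take the compensation level at the base of the deeper column (depth z_c below the surface of column A) and equate Σ ρ_i t_i down to z_c; mantle fills any gap and the z_c terms cancel.
Column A: 4.36×2890 + x×2650 + (z_c − 4.36 − x)×3400
Column B: 3.34×0 + 20.6×2660 + (z_c − 3.34 − 20.6)×3400
The z_c×3400 term appears on both sides and cancels. Collect the known terms of each column as K = Σ(ρt)_known − 3400 × (depth of known layers): K_A = 12600.4 − 3400×4.36 = −2223.6; K_B = 54796 − 3400×(3.34 + 20.6) = −26600.
Balance: K_A − x×(3400 − 2650) = K_B, so x = (K_A − K_B)/(3400 − 2650) = 24376.4/750 = 32.5 km.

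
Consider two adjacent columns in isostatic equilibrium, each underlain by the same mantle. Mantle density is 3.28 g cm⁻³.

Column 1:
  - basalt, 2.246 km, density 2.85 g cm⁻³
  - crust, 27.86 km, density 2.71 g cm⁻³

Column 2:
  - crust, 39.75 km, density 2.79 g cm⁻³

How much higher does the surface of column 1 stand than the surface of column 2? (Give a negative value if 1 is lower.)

−0.802 km

For any compensation level in the mantle, the mantle terms cancel and isostasy reduces to e = (Σt_1 − Σt_2) − (Σ(ρt)_1 − Σ(ρt)_2) / ρ_m.
Σt_1 = 30.106 km; Σt_2 = 39.75 km; Σ(ρt)_1 = 81.9017; Σ(ρt)_2 = 110.9025 (in km·g cm⁻³).
e = (30.106 − 39.75) − (81.9017 − 110.9025) / 3.28 = −0.802 km.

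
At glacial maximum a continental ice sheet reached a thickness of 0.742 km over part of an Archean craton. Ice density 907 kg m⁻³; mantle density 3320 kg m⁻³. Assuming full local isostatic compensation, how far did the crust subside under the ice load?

Balancing pressure at the compensation depth: the ice load ρ_ice t is balanced by mantle displaced below, ρ_m s.
s = t ρ_ice / ρ_m = 0.742 km × 907/3320 = 0.203 km.

0.203 km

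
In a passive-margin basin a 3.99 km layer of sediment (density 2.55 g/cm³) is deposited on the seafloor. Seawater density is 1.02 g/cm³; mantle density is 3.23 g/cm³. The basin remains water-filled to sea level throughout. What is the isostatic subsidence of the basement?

Submarine loading: the sediment displaces seawater, and the subsidence is in turn flooded, so s (ρ_m − ρ_w) = t (ρ_sed − ρ_w).
s = 3.99 km × (2.55 − 1.02) / (3.23 − 1.02) = 2.76 km.

2.76 km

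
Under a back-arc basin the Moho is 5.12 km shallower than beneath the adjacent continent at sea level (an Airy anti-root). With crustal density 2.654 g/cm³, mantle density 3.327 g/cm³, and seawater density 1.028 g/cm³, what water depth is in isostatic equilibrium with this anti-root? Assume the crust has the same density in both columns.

2.12 km

Replacing a thickness d of crust by seawater at the top must be balanced by replacing crust with mantle at the base: d (ρ_c − ρ_w) = a (ρ_m − ρ_c).
d = a (ρ_m − ρ_c)/(ρ_c − ρ_w) = 5.12 km × 0.673/1.626 = 2.12 km.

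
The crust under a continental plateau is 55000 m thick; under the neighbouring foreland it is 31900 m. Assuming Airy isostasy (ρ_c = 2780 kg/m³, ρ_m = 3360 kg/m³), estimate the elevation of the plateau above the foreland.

3990 m

Excess crust Δ = 55000 m − 31900 m = 23100 m, split between elevation h and root r with h + r = Δ.
Airy balance ρ_c h = (ρ_m − ρ_c) r gives r = h ρ_c/(ρ_m − ρ_c), so h (1 + ρ_c/(ρ_m − ρ_c)) = Δ, i.e. h = Δ (ρ_m − ρ_c)/ρ_m.
h = 23100 m × 580/3360 = 3990 m.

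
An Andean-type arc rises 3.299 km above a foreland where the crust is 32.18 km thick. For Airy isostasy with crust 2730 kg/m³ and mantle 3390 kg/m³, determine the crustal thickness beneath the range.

49.1 km

Root depth r = h ρ_c / (ρ_m − ρ_c) = 3.299 km × 2730 / 660 = 13.65 km.
Total thickness = T + h + r = 32.18 km + 3.299 km + 13.65 km = 49.1 km.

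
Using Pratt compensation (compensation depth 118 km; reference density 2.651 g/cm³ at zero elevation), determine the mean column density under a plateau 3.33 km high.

Pratt balance: ρ_ref D = ρ (D + h).
ρ = ρ_ref D/(D + h) = 2.651 × 118 km/(118 km + 3.33 km) = 2.58 g/cm³.

2.58 g/cm³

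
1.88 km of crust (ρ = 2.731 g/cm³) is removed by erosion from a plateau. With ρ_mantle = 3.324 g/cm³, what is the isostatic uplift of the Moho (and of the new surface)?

Unloading: uplift u = e ρ_c/ρ_m = 1.88 km × 2.731/3.324 = 1.54 km.

1.54 km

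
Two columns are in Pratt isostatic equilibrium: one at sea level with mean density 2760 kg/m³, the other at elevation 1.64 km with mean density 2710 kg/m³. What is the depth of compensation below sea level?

88.9 km

ρ_ref D = ρ (D + h) → D (ρ_ref − ρ) = ρ h.
D = ρ h/(ρ_ref − ρ) = 2710 × 1.64 km/(2760 − 2710) = 88.9 km.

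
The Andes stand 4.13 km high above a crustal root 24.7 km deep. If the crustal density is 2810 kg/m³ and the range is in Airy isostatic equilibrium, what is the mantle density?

Airy balance: ρ_c h = (ρ_m − ρ_c) r → ρ_m = ρ_c (1 + h/r).
ρ_m = 2810 × (1 + 4.13 km/24.7 km) = 3280 kg/m³.

3280 kg/m³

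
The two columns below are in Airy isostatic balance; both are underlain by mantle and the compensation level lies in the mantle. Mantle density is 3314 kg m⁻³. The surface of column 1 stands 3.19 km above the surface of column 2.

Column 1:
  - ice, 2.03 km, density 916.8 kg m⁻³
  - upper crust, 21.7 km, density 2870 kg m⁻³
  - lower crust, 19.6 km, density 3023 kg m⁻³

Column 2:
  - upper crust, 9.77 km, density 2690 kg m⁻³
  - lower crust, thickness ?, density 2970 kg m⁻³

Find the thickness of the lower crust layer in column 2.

10.3 km

Take the compensation level at the base of the deeper column (depth z_c below the surface of column 1) and equate Σ ρ_i t_i down to z_c; mantle fills any gap and the z_c terms cancel.
Column 1: 2.03×916.8 + 21.7×2870 + 19.6×3023 + (z_c − 43.33)×3314
Column 2: 3.19×0 + 9.77×2690 + x×2970 + (z_c − 3.19 − 9.77 − x)×3314
The z_c×3314 term appears on both sides and cancels. Collect the known terms of each column as K = Σ(ρt)_known − 3314 × (depth of known layers): K_1 = 123390.904 − 3314×43.33 = −20204.716; K_2 = 26281.3 − 3314×(3.19 + 9.77) = −16668.14.
Balance: K_1 = K_2 − x×(3314 − 2970), so x = (K_2 − K_1)/(3314 − 2970) = 3536.58/344 = 10.3 km.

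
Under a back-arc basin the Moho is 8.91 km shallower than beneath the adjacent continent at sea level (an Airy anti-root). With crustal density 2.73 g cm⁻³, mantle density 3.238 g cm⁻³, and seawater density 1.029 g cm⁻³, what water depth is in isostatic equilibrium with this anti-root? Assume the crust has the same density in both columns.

2.66 km

Replacing a thickness d of crust by seawater at the top must be balanced by replacing crust with mantle at the base: d (ρ_c − ρ_w) = a (ρ_m − ρ_c).
d = a (ρ_m − ρ_c)/(ρ_c − ρ_w) = 8.91 km × 0.508/1.701 = 2.66 km.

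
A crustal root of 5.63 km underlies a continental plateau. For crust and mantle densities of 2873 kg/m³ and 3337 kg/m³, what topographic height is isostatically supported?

By Archimedes' principle applied to the lithosphere: ρ_c h = (ρ_m − ρ_c) r.
h = r (ρ_m − ρ_c) / ρ_c = 5.63 km × (3337 − 2873) / 2873 = 0.909 km.

0.909 km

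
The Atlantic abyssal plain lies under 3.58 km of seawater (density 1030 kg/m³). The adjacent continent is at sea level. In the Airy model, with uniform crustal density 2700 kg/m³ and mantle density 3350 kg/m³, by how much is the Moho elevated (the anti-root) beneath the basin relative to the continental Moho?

9.2 km

By Archimedes' principle applied to the lithosphere: replacing crust with seawater at the top is compensated by replacing crust with mantle at the base: d (ρ_c − ρ_w) = a (ρ_m − ρ_c).
a = d (ρ_c − ρ_w)/(ρ_m − ρ_c) = 3.58 km × 1670/650 = 9.2 km.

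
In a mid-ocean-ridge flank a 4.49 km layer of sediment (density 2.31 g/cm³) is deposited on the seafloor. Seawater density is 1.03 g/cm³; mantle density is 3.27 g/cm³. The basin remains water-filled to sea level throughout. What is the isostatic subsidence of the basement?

2.57 km

Submarine loading: the sediment displaces seawater, and the subsidence is in turn flooded, so s (ρ_m − ρ_w) = t (ρ_sed − ρ_w).
s = 4.49 km × (2.31 − 1.03) / (3.27 − 1.03) = 2.57 km.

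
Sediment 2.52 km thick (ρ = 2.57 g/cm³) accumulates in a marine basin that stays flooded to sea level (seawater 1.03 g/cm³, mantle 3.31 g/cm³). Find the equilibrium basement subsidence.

1.7 km

Submarine loading: the sediment displaces seawater, and the subsidence is in turn flooded, so s (ρ_m − ρ_w) = t (ρ_sed − ρ_w).
s = 2.52 km × (2.57 − 1.03) / (3.31 − 1.03) = 1.7 km.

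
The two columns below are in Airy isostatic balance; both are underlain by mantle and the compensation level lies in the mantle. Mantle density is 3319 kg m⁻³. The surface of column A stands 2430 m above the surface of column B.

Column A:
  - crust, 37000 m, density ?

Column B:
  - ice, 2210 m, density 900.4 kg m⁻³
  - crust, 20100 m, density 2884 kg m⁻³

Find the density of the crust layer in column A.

2720 kg m⁻³

Take the compensation level at the base of the deeper column (depth z_c below the surface of column A) and equate Σ ρ_i t_i down to z_c; mantle fills any gap and the z_c terms cancel.
Column A: 37000×ρ + (z_c − 37000)×3319
Column B: 2430×0 + 2210×900.4 + 20100×2884 + (z_c − 2430 − 22310)×3319
The z_c×3319 term appears on both sides and cancels. Collect the known terms of each column as K = Σ(ρt)_known − 3319 × (depth of known layers): K_A = 0 − 3319×37000 = −122803000; K_B = 59958284 − 3319×(2430 + 22310) = −22153776.
Balance: K_A + 37000×ρ = K_B, so ρ = (K_B − K_A)/37000 = 100649000/37000 = 2720 kg m⁻³.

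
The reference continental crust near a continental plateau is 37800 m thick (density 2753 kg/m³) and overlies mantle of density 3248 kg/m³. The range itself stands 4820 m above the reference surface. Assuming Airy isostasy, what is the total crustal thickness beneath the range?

69400 m

Root depth r = h ρ_c / (ρ_m − ρ_c) = 4820 m × 2753 / 495 = 26810 m.
Total thickness = T + h + r = 37800 m + 4820 m + 26810 m = 69400 m.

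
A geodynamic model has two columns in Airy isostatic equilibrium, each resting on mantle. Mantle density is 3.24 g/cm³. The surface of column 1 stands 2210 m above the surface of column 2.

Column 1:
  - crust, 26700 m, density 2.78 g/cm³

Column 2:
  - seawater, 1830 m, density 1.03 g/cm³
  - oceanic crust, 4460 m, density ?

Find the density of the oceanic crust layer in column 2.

3 g/cm³

Take the compensation level at the base of the deeper column (depth z_c below the surface of column 1) and equate Σ ρ_i t_i down to z_c; mantle fills any gap and the z_c terms cancel.
Column 1: 26700×2.78 + (z_c − 26700)×3.24
Column 2: 2210×0 + 1830×1.03 + 4460×ρ + (z_c − 2210 − 6290)×3.24
The z_c×3.24 term appears on both sides and cancels. Collect the known terms of each column as K = Σ(ρt)_known − 3.24 × (depth of known layers): K_1 = 74226 − 3.24×26700 = −12282; K_2 = 1884.9 − 3.24×(2210 + 6290) = −25655.1.
Balance: K_1 = K_2 + 4460×ρ, so ρ = (K_1 − K_2)/4460 = 13373.1/4460 = 3 g/cm³.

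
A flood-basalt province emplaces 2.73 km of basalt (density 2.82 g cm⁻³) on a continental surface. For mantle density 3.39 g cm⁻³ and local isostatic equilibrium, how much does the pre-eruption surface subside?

Subaerial loading: s = t ρ_load / ρ_m.
s = 2.73 km × 2.82/3.39 = 2.27 km.

2.27 km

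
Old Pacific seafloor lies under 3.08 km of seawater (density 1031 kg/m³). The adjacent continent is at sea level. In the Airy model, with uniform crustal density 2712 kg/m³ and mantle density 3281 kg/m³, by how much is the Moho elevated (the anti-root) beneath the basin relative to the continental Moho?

9.1 km

Equating mass per unit area of the two columns: replacing crust with seawater at the top is compensated by replacing crust with mantle at the base: d (ρ_c − ρ_w) = a (ρ_m − ρ_c).
a = d (ρ_c − ρ_w)/(ρ_m − ρ_c) = 3.08 km × 1681/569 = 9.1 km.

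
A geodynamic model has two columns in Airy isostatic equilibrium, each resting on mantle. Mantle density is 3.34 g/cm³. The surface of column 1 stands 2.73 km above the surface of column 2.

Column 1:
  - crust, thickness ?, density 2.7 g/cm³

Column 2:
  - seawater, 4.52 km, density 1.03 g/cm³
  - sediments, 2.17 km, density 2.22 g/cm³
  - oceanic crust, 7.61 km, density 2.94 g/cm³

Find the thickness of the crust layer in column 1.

Take the compensation level at the base of the deeper column (depth z_c below the surface of column 1) and equate Σ ρ_i t_i down to z_c; mantle fills any gap and the z_c terms cancel.
Column 1: x×2.7 + (z_c − 0 − x)×3.34
Column 2: 2.73×0 + 4.52×1.03 + 2.17×2.22 + 7.61×2.94 + (z_c − 2.73 − 14.3)×3.34
The z_c×3.34 term appears on both sides and cancels. Collect the known terms of each column as K = Σ(ρt)_known − 3.34 × (depth of known layers): K_1 = 0 − 3.34×0 = 0; K_2 = 31.8464 − 3.34×(2.73 + 14.3) = −25.0338.
Balance: K_1 − x×(3.34 − 2.7) = K_2, so x = (K_1 − K_2)/(3.34 − 2.7) = 25.0338/0.64 = 39.1 km.

39.1 km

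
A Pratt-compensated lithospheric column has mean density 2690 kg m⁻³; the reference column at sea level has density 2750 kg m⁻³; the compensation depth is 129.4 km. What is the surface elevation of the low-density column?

2.89 km

ρ_ref D = ρ (D + h) → h = D (ρ_ref − ρ)/ρ.
h = 129.4 km × (2750 − 2690)/2690 = 2.89 km.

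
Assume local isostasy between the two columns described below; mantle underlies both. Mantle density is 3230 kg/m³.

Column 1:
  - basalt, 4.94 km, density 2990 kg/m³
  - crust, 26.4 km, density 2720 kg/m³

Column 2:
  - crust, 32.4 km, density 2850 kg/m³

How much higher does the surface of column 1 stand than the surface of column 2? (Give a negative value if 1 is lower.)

For any compensation level in the mantle, the mantle terms cancel and isostasy reduces to e = (Σt_1 − Σt_2) − (Σ(ρt)_1 − Σ(ρt)_2) / ρ_m.
Σt_1 = 31.34 km; Σt_2 = 32.4 km; Σ(ρt)_1 = 86578.6; Σ(ρt)_2 = 92340 (in km·kg/m³).
e = (31.34 − 32.4) − (86578.6 − 92340) / 3230 = 0.724 km.

0.724 km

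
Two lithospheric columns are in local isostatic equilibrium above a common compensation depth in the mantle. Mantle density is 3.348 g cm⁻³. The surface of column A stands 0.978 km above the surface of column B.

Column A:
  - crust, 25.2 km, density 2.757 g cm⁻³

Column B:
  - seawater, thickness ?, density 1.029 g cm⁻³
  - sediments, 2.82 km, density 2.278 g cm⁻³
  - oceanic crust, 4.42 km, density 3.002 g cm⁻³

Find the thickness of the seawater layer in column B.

3.05 km

Take the compensation level at the base of the deeper column (depth z_c below the surface of column A) and equate Σ ρ_i t_i down to z_c; mantle fills any gap and the z_c terms cancel.
Column A: 25.2×2.757 + (z_c − 25.2)×3.348
Column B: 0.978×0 + x×1.029 + 2.82×2.278 + 4.42×3.002 + (z_c − 0.978 − 7.24 − x)×3.348
The z_c×3.348 term appears on both sides and cancels. Collect the known terms of each column as K = Σ(ρt)_known − 3.348 × (depth of known layers): K_A = 69.4764 − 3.348×25.2 = −14.8932; K_B = 19.6928 − 3.348×(0.978 + 7.24) = −7.821064.
Balance: K_A = K_B − x×(3.348 − 1.029), so x = (K_B − K_A)/(3.348 − 1.029) = 7.07214/2.319 = 3.05 km.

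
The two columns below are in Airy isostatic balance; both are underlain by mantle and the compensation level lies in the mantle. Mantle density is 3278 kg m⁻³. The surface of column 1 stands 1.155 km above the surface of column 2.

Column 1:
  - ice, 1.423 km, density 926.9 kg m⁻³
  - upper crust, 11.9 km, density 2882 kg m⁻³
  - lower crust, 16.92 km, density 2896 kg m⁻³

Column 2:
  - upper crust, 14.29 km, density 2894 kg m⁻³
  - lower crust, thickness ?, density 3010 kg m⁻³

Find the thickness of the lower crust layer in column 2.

19.6 km

Take the compensation level at the base of the deeper column (depth z_c below the surface of column 1) and equate Σ ρ_i t_i down to z_c; mantle fills any gap and the z_c terms cancel.
Column 1: 1.423×926.9 + 11.9×2882 + 16.92×2896 + (z_c − 30.243)×3278
Column 2: 1.155×0 + 14.29×2894 + x×3010 + (z_c − 1.155 − 14.29 − x)×3278
The z_c×3278 term appears on both sides and cancels. Collect the known terms of each column as K = Σ(ρt)_known − 3278 × (depth of known layers): K_1 = 84615.0987 − 3278×30.243 = −14521.4553; K_2 = 41355.26 − 3278×(1.155 + 14.29) = −9273.45.
Balance: K_1 = K_2 − x×(3278 − 3010), so x = (K_2 − K_1)/(3278 − 3010) = 5248.01/268 = 19.6 km.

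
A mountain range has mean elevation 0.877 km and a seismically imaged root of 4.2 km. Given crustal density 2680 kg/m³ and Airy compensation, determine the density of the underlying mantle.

3240 kg/m³

Airy balance: ρ_c h = (ρ_m − ρ_c) r → ρ_m = ρ_c (1 + h/r).
ρ_m = 2680 × (1 + 0.877 km/4.2 km) = 3240 kg/m³.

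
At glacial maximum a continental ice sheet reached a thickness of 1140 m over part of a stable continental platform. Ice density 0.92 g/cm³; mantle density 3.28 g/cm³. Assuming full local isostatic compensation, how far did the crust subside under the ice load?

320 m

Isostatic balance requires: the ice load ρ_ice t is balanced by mantle displaced below, ρ_m s.
s = t ρ_ice / ρ_m = 1140 m × 0.92/3.28 = 320 m.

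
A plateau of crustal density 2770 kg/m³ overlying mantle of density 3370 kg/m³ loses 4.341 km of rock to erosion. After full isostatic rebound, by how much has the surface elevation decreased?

Rebound u = e ρ_c/ρ_m = 4.341 km × 2770/3370 = 3.568 km.
Net surface drop = e − u = 4.341 km − 3.568 km = e (ρ_m − ρ_c)/ρ_m = 0.773 km.

0.773 km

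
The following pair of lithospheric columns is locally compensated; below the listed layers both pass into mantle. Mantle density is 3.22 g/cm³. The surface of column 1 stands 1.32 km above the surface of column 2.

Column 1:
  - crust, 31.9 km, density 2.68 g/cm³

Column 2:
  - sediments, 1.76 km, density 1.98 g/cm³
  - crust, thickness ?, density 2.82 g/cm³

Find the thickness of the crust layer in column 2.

Take the compensation level at the base of the deeper column (depth z_c below the surface of column 1) and equate Σ ρ_i t_i down to z_c; mantle fills any gap and the z_c terms cancel.
Column 1: 31.9×2.68 + (z_c − 31.9)×3.22
Column 2: 1.32×0 + 1.76×1.98 + x×2.82 + (z_c − 1.32 − 1.76 − x)×3.22
The z_c×3.22 term appears on both sides and cancels. Collect the known terms of each column as K = Σ(ρt)_known − 3.22 × (depth of known layers): K_1 = 85.492 − 3.22×31.9 = −17.226; K_2 = 3.4848 − 3.22×(1.32 + 1.76) = −6.4328.
Balance: K_1 = K_2 − x×(3.22 − 2.82), so x = (K_2 − K_1)/(3.22 − 2.82) = 10.7932/0.4 = 27 km.

27 km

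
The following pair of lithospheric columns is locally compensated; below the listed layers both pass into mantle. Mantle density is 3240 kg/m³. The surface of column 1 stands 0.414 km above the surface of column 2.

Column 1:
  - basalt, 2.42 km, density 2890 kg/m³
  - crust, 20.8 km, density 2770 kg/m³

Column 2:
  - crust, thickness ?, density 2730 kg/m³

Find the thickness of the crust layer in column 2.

Take the compensation level at the base of the deeper column (depth z_c below the surface of column 1) and equate Σ ρ_i t_i down to z_c; mantle fills any gap and the z_c terms cancel.
Column 1: 2.42×2890 + 20.8×2770 + (z_c − 23.22)×3240
Column 2: 0.414×0 + x×2730 + (z_c − 0.414 − 0 − x)×3240
The z_c×3240 term appears on both sides and cancels. Collect the known terms of each column as K = Σ(ρt)_known − 3240 × (depth of known layers): K_1 = 64609.8 − 3240×23.22 = −10623; K_2 = 0 − 3240×(0.414 + 0) = −1341.36.
Balance: K_1 = K_2 − x×(3240 − 2730), so x = (K_2 − K_1)/(3240 − 2730) = 9281.64/510 = 18.2 km.

18.2 km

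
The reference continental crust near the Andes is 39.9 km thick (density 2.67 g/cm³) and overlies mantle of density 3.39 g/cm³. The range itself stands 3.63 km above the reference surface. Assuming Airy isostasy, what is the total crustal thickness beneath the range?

57 km

Root depth r = h ρ_c / (ρ_m − ρ_c) = 3.63 km × 2.67 / 0.72 = 13.46 km.
Total thickness = T + h + r = 39.9 km + 3.63 km + 13.46 km = 57 km.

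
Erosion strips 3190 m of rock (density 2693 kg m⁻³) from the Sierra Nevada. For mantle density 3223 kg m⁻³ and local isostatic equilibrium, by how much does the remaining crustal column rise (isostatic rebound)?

Unloading: uplift u = e ρ_c/ρ_m = 3190 m × 2693/3223 = 2670 m.

2670 m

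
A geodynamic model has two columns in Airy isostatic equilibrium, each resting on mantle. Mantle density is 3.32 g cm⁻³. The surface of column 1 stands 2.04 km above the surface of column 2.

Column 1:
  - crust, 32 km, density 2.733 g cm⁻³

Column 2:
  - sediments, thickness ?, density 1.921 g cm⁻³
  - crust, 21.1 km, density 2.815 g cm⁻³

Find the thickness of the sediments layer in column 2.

0.969 km

Take the compensation level at the base of the deeper column (depth z_c below the surface of column 1) and equate Σ ρ_i t_i down to z_c; mantle fills any gap and the z_c terms cancel.
Column 1: 32×2.733 + (z_c − 32)×3.32
Column 2: 2.04×0 + x×1.921 + 21.1×2.815 + (z_c − 2.04 − 21.1 − x)×3.32
The z_c×3.32 term appears on both sides and cancels. Collect the known terms of each column as K = Σ(ρt)_known − 3.32 × (depth of known layers): K_1 = 87.456 − 3.32×32 = −18.784; K_2 = 59.3965 − 3.32×(2.04 + 21.1) = −17.4283.
Balance: K_1 = K_2 − x×(3.32 − 1.921), so x = (K_2 − K_1)/(3.32 − 1.921) = 1.3557/1.399 = 0.969 km.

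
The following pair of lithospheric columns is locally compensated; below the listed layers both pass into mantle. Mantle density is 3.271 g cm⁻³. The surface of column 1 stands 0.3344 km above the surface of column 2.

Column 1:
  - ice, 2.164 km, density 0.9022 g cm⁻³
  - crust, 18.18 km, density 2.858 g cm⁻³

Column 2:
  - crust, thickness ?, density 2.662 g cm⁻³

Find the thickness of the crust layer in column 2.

19 km

Take the compensation level at the base of the deeper column (depth z_c below the surface of column 1) and equate Σ ρ_i t_i down to z_c; mantle fills any gap and the z_c terms cancel.
Column 1: 2.164×0.9022 + 18.18×2.858 + (z_c − 20.344)×3.271
Column 2: 0.3344×0 + x×2.662 + (z_c − 0.3344 − 0 − x)×3.271
The z_c×3.271 term appears on both sides and cancels. Collect the known terms of each column as K = Σ(ρt)_known − 3.271 × (depth of known layers): K_1 = 53.9108008 − 3.271×20.344 = −12.6344232; K_2 = 0 − 3.271×(0.3344 + 0) = −1.0938224.
Balance: K_1 = K_2 − x×(3.271 − 2.662), so x = (K_2 − K_1)/(3.271 − 2.662) = 11.5406/0.609 = 19 km.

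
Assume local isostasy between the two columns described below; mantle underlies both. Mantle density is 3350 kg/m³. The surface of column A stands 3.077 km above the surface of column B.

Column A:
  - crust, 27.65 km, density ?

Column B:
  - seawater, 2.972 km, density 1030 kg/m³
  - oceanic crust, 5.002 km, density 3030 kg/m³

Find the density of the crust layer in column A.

2670 kg/m³

Take the compensation level at the base of the deeper column (depth z_c below the surface of column A) and equate Σ ρ_i t_i down to z_c; mantle fills any gap and the z_c terms cancel.
Column A: 27.65×ρ + (z_c − 27.65)×3350
Column B: 3.077×0 + 2.972×1030 + 5.002×3030 + (z_c − 3.077 − 7.974)×3350
The z_c×3350 term appears on both sides and cancels. Collect the known terms of each column as K = Σ(ρt)_known − 3350 × (depth of known layers): K_A = 0 − 3350×27.65 = −92627.5; K_B = 18217.22 − 3350×(3.077 + 7.974) = −18803.63.
Balance: K_A + 27.65×ρ = K_B, so ρ = (K_B − K_A)/27.65 = 73823.9/27.65 = 2670 kg/m³.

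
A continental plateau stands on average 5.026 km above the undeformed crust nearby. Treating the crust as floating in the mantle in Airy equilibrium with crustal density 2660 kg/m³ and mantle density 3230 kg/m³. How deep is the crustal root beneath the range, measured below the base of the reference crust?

23.5 km

Equating mass per unit area of the two columns: the weight of the topography is balanced by the buoyancy of the root, ρ_c h = (ρ_m − ρ_c) r.
r = h · ρ_c / (ρ_m − ρ_c) = 5.026 km × 2660 / (3230 − 2660) = 23.5 km.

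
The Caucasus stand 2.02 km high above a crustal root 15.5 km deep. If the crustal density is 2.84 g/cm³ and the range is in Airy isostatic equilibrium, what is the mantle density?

Airy balance: ρ_c h = (ρ_m − ρ_c) r → ρ_m = ρ_c (1 + h/r).
ρ_m = 2.84 × (1 + 2.02 km/15.5 km) = 3.21 g/cm³.

3.21 g/cm³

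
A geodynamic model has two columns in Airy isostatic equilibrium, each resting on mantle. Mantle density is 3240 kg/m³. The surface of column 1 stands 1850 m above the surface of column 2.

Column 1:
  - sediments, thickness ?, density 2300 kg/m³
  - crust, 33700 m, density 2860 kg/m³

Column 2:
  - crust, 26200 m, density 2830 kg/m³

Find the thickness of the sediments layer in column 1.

4180 m

Take the compensation level at the base of the deeper column (depth z_c below the surface of column 1) and equate Σ ρ_i t_i down to z_c; mantle fills any gap and the z_c terms cancel.
Column 1: x×2300 + 33700×2860 + (z_c − 33700 − x)×3240
Column 2: 1850×0 + 26200×2830 + (z_c − 1850 − 26200)×3240
The z_c×3240 term appears on both sides and cancels. Collect the known terms of each column as K = Σ(ρt)_known − 3240 × (depth of known layers): K_1 = 96382000 − 3240×33700 = −12806000; K_2 = 74146000 − 3240×(1850 + 26200) = −16736000.
Balance: K_1 − x×(3240 − 2300) = K_2, so x = (K_1 − K_2)/(3240 − 2300) = 3930000/940 = 4180 m.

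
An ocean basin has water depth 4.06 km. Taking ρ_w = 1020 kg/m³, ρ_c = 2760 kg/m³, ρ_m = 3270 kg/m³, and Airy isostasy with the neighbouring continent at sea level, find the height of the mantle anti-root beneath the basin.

13.9 km

Isostatic balance requires: replacing crust with seawater at the top is compensated by replacing crust with mantle at the base: d (ρ_c − ρ_w) = a (ρ_m − ρ_c).
a = d (ρ_c − ρ_w)/(ρ_m − ρ_c) = 4.06 km × 1740/510 = 13.9 km.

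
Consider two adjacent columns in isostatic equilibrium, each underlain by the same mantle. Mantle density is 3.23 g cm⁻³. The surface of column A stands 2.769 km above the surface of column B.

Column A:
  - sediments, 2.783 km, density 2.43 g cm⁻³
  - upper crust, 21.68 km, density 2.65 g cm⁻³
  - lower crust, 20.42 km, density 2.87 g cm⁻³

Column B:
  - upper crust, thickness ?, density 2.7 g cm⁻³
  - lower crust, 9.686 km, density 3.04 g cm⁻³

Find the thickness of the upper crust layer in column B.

Take the compensation level at the base of the deeper column (depth z_c below the surface of column A) and equate Σ ρ_i t_i down to z_c; mantle fills any gap and the z_c terms cancel.
Column A: 2.783×2.43 + 21.68×2.65 + 20.42×2.87 + (z_c − 44.883)×3.23
Column B: 2.769×0 + x×2.7 + 9.686×3.04 + (z_c − 2.769 − 9.686 − x)×3.23
The z_c×3.23 term appears on both sides and cancels. Collect the known terms of each column as K = Σ(ρt)_known − 3.23 × (depth of known layers): K_A = 122.82009 − 3.23×44.883 = −22.152; K_B = 29.44544 − 3.23×(2.769 + 9.686) = −10.78421.
Balance: K_A = K_B − x×(3.23 − 2.7), so x = (K_B − K_A)/(3.23 − 2.7) = 11.3678/0.53 = 21.4 km.

21.4 km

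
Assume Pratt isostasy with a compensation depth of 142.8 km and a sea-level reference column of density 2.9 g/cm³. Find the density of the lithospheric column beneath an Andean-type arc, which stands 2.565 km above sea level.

2.85 g/cm³

Pratt balance: ρ_ref D = ρ (D + h).
ρ = ρ_ref D/(D + h) = 2.9 × 142.8 km/(142.8 km + 2.565 km) = 2.85 g/cm³.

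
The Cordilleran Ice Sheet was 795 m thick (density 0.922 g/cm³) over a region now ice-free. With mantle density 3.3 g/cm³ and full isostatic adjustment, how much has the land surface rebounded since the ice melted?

Removing the load lets mantle flow back in; uplift u satisfies ρ_ice t = ρ_m u.
u = t ρ_ice/ρ_m = 795 m × 0.922/3.3 = 222 m.

222 m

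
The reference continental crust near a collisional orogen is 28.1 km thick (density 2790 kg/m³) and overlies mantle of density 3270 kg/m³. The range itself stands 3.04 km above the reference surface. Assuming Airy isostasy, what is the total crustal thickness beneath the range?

Root depth r = h ρ_c / (ρ_m − ρ_c) = 3.04 km × 2790 / 480 = 17.67 km.
Total thickness = T + h + r = 28.1 km + 3.04 km + 17.67 km = 48.8 km.

48.8 km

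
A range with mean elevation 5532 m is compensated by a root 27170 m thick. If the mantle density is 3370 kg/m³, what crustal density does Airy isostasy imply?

2800 kg/m³

ρ_c h = (ρ_m − ρ_c) r → ρ_c (h + r) = ρ_m r → ρ_c = ρ_m r / (h + r).
ρ_c = 3370 × 27170 m / (5532 m + 27170 m) = 2800 kg/m³.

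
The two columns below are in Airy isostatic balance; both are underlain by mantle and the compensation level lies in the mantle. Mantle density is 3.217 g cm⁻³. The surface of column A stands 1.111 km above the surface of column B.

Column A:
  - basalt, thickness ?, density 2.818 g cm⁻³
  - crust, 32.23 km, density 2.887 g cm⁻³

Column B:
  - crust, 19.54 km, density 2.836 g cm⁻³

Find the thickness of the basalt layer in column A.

0.96 km

Take the compensation level at the base of the deeper column (depth z_c below the surface of column A) and equate Σ ρ_i t_i down to z_c; mantle fills any gap and the z_c terms cancel.
Column A: x×2.818 + 32.23×2.887 + (z_c − 32.23 − x)×3.217
Column B: 1.111×0 + 19.54×2.836 + (z_c − 1.111 − 19.54)×3.217
The z_c×3.217 term appears on both sides and cancels. Collect the known terms of each column as K = Σ(ρt)_known − 3.217 × (depth of known layers): K_A = 93.04801 − 3.217×32.23 = −10.6359; K_B = 55.41544 − 3.217×(1.111 + 19.54) = −11.018827.
Balance: K_A − x×(3.217 − 2.818) = K_B, so x = (K_A − K_B)/(3.217 − 2.818) = 0.382927/0.399 = 0.96 km.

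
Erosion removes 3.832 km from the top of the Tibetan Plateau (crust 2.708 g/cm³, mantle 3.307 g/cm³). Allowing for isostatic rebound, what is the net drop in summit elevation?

Rebound u = e ρ_c/ρ_m = 3.832 km × 2.708/3.307 = 3.138 km.
Net surface drop = e − u = 3.832 km − 3.138 km = e (ρ_m − ρ_c)/ρ_m = 0.694 km.

0.694 km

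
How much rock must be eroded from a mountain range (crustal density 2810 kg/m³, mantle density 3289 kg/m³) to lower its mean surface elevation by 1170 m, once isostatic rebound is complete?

8030 m

Net drop Δ = e − u = e − e ρ_c/ρ_m = e (ρ_m − ρ_c)/ρ_m.
e = Δ ρ_m/(ρ_m − ρ_c) = 1170 m × 3289/479 = 8030 m.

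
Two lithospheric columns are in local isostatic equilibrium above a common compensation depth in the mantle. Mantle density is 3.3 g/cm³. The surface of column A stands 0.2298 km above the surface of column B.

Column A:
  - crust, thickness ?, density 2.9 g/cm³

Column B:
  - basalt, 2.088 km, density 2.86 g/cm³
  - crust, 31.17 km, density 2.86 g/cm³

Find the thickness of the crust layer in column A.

38.5 km

Take the compensation level at the base of the deeper column (depth z_c below the surface of column A) and equate Σ ρ_i t_i down to z_c; mantle fills any gap and the z_c terms cancel.
Column A: x×2.9 + (z_c − 0 − x)×3.3
Column B: 0.2298×0 + 2.088×2.86 + 31.17×2.86 + (z_c − 0.2298 − 33.258)×3.3
The z_c×3.3 term appears on both sides and cancels. Collect the known terms of each column as K = Σ(ρt)_known − 3.3 × (depth of known layers): K_A = 0 − 3.3×0 = 0; K_B = 95.11788 − 3.3×(0.2298 + 33.258) = −15.39186.
Balance: K_A − x×(3.3 − 2.9) = K_B, so x = (K_A − K_B)/(3.3 − 2.9) = 15.3919/0.4 = 38.5 km.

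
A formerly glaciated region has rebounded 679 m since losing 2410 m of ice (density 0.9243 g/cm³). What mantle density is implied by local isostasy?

ρ_m = ρ_ice t / u = 0.9243 × 2410 m/679 m = 3.28 g/cm³.

3.28 g/cm³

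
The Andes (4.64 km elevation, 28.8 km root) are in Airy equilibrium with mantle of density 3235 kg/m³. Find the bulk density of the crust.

2790 kg/m³

ρ_c h = (ρ_m − ρ_c) r → ρ_c (h + r) = ρ_m r → ρ_c = ρ_m r / (h + r).
ρ_c = 3235 × 28.8 km / (4.64 km + 28.8 km) = 2790 kg/m³.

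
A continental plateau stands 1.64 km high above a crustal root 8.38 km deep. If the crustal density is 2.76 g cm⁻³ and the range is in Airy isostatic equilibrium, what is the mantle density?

Airy balance: ρ_c h = (ρ_m − ρ_c) r → ρ_m = ρ_c (1 + h/r).
ρ_m = 2.76 × (1 + 1.64 km/8.38 km) = 3.3 g cm⁻³.

3.3 g cm⁻³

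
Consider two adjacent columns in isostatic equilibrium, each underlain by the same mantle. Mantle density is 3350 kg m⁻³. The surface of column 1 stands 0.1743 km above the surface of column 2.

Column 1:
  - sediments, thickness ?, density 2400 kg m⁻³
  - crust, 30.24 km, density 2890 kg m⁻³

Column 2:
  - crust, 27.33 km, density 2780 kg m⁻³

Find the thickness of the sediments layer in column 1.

Take the compensation level at the base of the deeper column (depth z_c below the surface of column 1) and equate Σ ρ_i t_i down to z_c; mantle fills any gap and the z_c terms cancel.
Column 1: x×2400 + 30.24×2890 + (z_c − 30.24 − x)×3350
Column 2: 0.1743×0 + 27.33×2780 + (z_c − 0.1743 − 27.33)×3350
The z_c×3350 term appears on both sides and cancels. Collect the known terms of each column as K = Σ(ρt)_known − 3350 × (depth of known layers): K_1 = 87393.6 − 3350×30.24 = −13910.4; K_2 = 75977.4 − 3350×(0.1743 + 27.33) = −16162.005.
Balance: K_1 − x×(3350 − 2400) = K_2, so x = (K_1 − K_2)/(3350 − 2400) = 2251.61/950 = 2.37 km.

2.37 km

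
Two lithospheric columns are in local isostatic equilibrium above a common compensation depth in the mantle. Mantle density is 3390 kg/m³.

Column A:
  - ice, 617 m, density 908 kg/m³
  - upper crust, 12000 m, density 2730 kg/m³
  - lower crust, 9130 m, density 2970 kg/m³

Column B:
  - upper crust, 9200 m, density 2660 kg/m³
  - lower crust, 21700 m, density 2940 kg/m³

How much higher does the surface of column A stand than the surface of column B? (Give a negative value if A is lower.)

For any compensation level in the mantle, the mantle terms cancel and isostasy reduces to e = (Σt_A − Σt_B) − (Σ(ρt)_A − Σ(ρt)_B) / ρ_m.
Σt_A = 21747 m; Σt_B = 30900 m; Σ(ρt)_A = 60436336; Σ(ρt)_B = 88270000 (in m·kg/m³).
e = (21747 − 30900) − (60436336 − 88270000) / 3390 = −942 m.

−942 m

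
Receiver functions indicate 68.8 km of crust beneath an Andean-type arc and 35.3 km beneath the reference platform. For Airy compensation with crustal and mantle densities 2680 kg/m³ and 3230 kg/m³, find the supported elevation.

Excess crust Δ = 68.8 km − 35.3 km = 33.5 km, split between elevation h and root r with h + r = Δ.
Airy balance ρ_c h = (ρ_m − ρ_c) r gives r = h ρ_c/(ρ_m − ρ_c), so h (1 + ρ_c/(ρ_m − ρ_c)) = Δ, i.e. h = Δ (ρ_m − ρ_c)/ρ_m.
h = 33.5 km × 550/3230 = 5.7 km.

5.7 km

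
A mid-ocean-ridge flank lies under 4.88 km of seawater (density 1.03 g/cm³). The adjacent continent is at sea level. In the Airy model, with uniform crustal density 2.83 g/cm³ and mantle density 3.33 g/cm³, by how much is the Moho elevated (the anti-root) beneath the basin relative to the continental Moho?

By Archimedes' principle applied to the lithosphere: replacing crust with seawater at the top is compensated by replacing crust with mantle at the base: d (ρ_c − ρ_w) = a (ρ_m − ρ_c).
a = d (ρ_c − ρ_w)/(ρ_m − ρ_c) = 4.88 km × 1.8/0.5 = 17.6 km.

17.6 km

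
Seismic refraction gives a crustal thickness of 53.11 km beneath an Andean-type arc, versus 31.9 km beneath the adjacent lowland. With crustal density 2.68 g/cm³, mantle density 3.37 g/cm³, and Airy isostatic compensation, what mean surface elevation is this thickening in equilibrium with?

Excess crust Δ = 53.11 km − 31.9 km = 21.21 km, split between elevation h and root r with h + r = Δ.
Airy balance ρ_c h = (ρ_m − ρ_c) r gives r = h ρ_c/(ρ_m − ρ_c), so h (1 + ρ_c/(ρ_m − ρ_c)) = Δ, i.e. h = Δ (ρ_m − ρ_c)/ρ_m.
h = 21.21 km × 0.69/3.37 = 4.34 km.

4.34 km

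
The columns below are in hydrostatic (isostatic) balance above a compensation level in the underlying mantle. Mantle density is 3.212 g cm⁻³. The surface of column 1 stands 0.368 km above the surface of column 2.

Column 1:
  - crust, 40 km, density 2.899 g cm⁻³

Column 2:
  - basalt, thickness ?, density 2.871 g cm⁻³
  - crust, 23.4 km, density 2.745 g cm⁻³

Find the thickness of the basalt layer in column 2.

Take the compensation level at the base of the deeper column (depth z_c below the surface of column 1) and equate Σ ρ_i t_i down to z_c; mantle fills any gap and the z_c terms cancel.
Column 1: 40×2.899 + (z_c − 40)×3.212
Column 2: 0.368×0 + x×2.871 + 23.4×2.745 + (z_c − 0.368 − 23.4 − x)×3.212
The z_c×3.212 term appears on both sides and cancels. Collect the known terms of each column as K = Σ(ρt)_known − 3.212 × (depth of known layers): K_1 = 115.96 − 3.212×40 = −12.52; K_2 = 64.233 − 3.212×(0.368 + 23.4) = −12.109816.
Balance: K_1 = K_2 − x×(3.212 − 2.871), so x = (K_2 − K_1)/(3.212 − 2.871) = 0.410184/0.341 = 1.2 km.

1.2 km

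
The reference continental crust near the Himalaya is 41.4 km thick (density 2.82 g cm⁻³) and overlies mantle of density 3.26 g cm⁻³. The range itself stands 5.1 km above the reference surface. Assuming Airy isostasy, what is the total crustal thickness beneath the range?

79.2 km

Root depth r = h ρ_c / (ρ_m − ρ_c) = 5.1 km × 2.82 / 0.44 = 32.69 km.
Total thickness = T + h + r = 41.4 km + 5.1 km + 32.69 km = 79.2 km.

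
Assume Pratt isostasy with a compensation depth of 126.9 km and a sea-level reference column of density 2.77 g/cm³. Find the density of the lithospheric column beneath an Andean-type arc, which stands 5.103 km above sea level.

Pratt balance: ρ_ref D = ρ (D + h).
ρ = ρ_ref D/(D + h) = 2.77 × 126.9 km/(126.9 km + 5.103 km) = 2.66 g/cm³.

2.66 g/cm³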